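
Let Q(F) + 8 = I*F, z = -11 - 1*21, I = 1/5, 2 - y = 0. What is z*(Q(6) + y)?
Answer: 768/5 ≈ 153.60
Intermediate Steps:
y = 2 (y = 2 - 1*0 = 2 + 0 = 2)
I = 1/5 ≈ 0.20000
z = -32 (z = -11 - 21 = -32)
Q(F) = -8 + F/5
z*(Q(6) + y) = -32*((-8 + (1/5)*6) + 2) = -32*((-8 + 6/5) + 2) = -32*(-34/5 + 2) = -32*(-24/5) = 768/5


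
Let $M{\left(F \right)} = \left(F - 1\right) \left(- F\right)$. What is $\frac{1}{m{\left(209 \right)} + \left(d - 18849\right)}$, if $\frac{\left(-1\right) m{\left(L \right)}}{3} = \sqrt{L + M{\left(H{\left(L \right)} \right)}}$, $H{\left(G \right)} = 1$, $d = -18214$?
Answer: $- \frac{37063}{1373664088} + \frac{3 \sqrt{209}}{1373664088} \approx -2.695 \cdot 10^{-5}$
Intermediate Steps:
$M{\left(F \right)} = - F \left(-1 + F\right)$ ($M{\left(F \right)} = \left(-1 + F\right) \left(- F\right) = - F \left(-1 + F\right)$)
$m{\left(L \right)} = - 3 \sqrt{L}$ ($m{\left(L \right)} = - 3 \sqrt{L + 1 \left(1 - 1\right)} = - 3 \sqrt{L + 1 \cdot 0} = - 3 \sqrt{L + 0} = - 3 \sqrt{L}$)
$\frac{1}{m{\left(209 \right)} + \left(d - 18849\right)} = \frac{1}{- 3 \sqrt{209} - 37063} = \frac{1}{-37063 - 3 \sqrt{209}}$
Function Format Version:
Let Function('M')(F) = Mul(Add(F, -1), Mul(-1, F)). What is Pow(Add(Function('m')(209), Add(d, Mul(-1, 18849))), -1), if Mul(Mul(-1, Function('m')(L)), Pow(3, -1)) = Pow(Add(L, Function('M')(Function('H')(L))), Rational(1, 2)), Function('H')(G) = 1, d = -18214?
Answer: Add(Rational(-37063, 1373664088), Mul(Rational(3, 1373664088), Pow(209, Rational(1, 2)))) ≈ -2.6950e-5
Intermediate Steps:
Function('M')(F) = Mul(-1, F, Add(-1, F)) (Function('M')(F) = Mul(Add(-1, F), Mul(-1, F)) = Mul(-1, F, Add(-1, F)))
Function('m')(L) = Mul(-3, Pow(L, Rational(1, 2))) (Function('m')(L) = Mul(-3, Pow(Add(L, Mul(1, Add(1, Mul(-1, 1)))), Rational(1, 2))) = Mul(-3, Pow(Add(L, Mul(1, Add(1, -1))), Rational(1, 2))) = Mul(-3, Pow(Add(L, Mul(1, 0)), Rational(1, 2))) = Mul(-3, Pow(Add(L, 0), Rational(1, 2))) = Mul(-3, Pow(L, Rational(1, 2))))
Pow(Add(Function('m')(209), Add(d, Mul(-1, 18849))), -1) = Pow(Add(Mul(-3, Pow(209, Rational(1, 2))), Add(-18214, Mul(-1, 18849))), -1) = Pow(Add(Mul(-3, Pow(209, Rational(1, 2))), Add(-18214, -18849)), -1) = Pow(Add(Mul(-3, Pow(209, Rational(1, 2))), -37063), -1) = Pow(Add(-37063, Mul(-3, Pow(209, Rational(1, 2)))), -1)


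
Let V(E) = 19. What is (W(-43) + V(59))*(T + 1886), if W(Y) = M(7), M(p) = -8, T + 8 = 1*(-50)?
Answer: 20108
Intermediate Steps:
T = -58 (T = -8 + 1*(-50) = -8 - 50 = -58)
W(Y) = -8
(W(-43) + V(59))*(T + 1886) = (-8 + 19)*(-58 + 1886) = 11*1828 = 20108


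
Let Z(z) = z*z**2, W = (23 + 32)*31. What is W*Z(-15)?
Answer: -5754375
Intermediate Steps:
W = 1705 (W = 55*31 = 1705)
Z(z) = z**3
W*Z(-15) = 1705*(-15)**3 = 1705*(-3375) = -5754375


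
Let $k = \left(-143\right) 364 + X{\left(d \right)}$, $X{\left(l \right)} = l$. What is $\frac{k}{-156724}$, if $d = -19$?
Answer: $\frac{52071}{156724} \approx 0.33225$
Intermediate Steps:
$k = -52071$ ($k = \left(-143\right) 364 - 19 = -52052 - 19 = -52071$)
$\frac{k}{-156724} = - \frac{52071}{-156724} = \left(-52071\right) \left(- \frac{1}{156724}\right) = \frac{52071}{156724}$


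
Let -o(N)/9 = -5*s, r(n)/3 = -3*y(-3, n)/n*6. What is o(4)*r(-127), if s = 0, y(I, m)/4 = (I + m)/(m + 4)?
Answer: 0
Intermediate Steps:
y(I, m) = 4*(I + m)/(4 + m) (y(I, m) = 4*((I + m)/(m + 4)) = 4*((I + m)/(4 + m)) = 4*(I + m)/(4 + m))
r(n) = -216*(-3 + n)/(n*(4 + n)) (r(n) = 3*(-3*4*(-3 + n)/(4 + n)/n*6) = 3*(-12*(-3 + n)/(n*(4 + n))*6) = 3*(-72*(-3 + n)/(n*(4 + n))) = -216*(-3 + n)/(n*(4 + n)))
o(N) = 0 (o(N) = -(-45)*0 = -9*0 = 0)
o(4)*r(-127) = 0*(216*(3 - 1*(-127))/(-127*(4 - 127))) = 0*(216*(-1/127)*(3 + 127)/(-123)) = 0*(216*(-1/127)*(-1/123)*130) = 0*(9360/5207) = 0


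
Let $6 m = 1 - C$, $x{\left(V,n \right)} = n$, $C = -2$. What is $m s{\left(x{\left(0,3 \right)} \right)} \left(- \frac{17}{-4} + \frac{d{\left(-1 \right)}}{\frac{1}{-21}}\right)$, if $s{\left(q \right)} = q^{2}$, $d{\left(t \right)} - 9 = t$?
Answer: $- \frac{5895}{8} \approx -736.88$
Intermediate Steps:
$d{\left(t \right)} = 9 + t$
$m = \frac{1}{2}$ ($m = \frac{1 - -2}{6} = \frac{1 + 2}{6} = \frac{1}{6} \cdot 3 = \frac{1}{2} \approx 0.5$)
$m s{\left(x{\left(0,3 \right)} \right)} \left(- \frac{17}{-4} + \frac{d{\left(-1 \right)}}{\frac{1}{-21}}\right) = \frac{3^{2}}{2} \left(- \frac{17}{-4} + \frac{9 - 1}{\frac{1}{-21}}\right) = \frac{1}{2} \cdot 9 \left(\left(-17\right) \left(- \frac{1}{4}\right) + \frac{8}{- \frac{1}{21}}\right) = \frac{9 \left(\frac{17}{4} + 8 \left(-21\right)\right)}{2} = \frac{9 \left(\frac{17}{4} - 168\right)}{2} = \frac{9}{2} \left(- \frac{655}{4}\right) = - \frac{5895}{8}$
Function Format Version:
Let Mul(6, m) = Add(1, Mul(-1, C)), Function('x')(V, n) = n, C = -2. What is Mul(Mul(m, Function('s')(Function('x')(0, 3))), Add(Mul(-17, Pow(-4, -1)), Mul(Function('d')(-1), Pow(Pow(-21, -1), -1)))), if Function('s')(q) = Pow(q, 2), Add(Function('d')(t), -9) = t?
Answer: Rational(-5895, 8) ≈ -736.88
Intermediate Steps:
Function('d')(t) = Add(9, t)
m = Rational(1, 2) (m = Mul(Rational(1, 6), Add(1, Mul(-1, -2))) = Mul(Rational(1, 6), Add(1, 2)) = Mul(Rational(1, 6), 3) = Rational(1, 2) ≈ 0.50000)
Mul(Mul(m, Function('s')(Function('x')(0, 3))), Add(Mul(-17, Pow(-4, -1)), Mul(Function('d')(-1), Pow(Pow(-21, -1), -1)))) = Mul(Mul(Rational(1, 2), Pow(3, 2)), Add(Mul(-17, Pow(-4, -1)), Mul(Add(9, -1), Pow(Pow(-21, -1), -1)))) = Mul(Mul(Rational(1, 2), 9), Add(Mul(-17, Rational(-1, 4)), Mul(8, Pow(Rational(-1, 21), -1)))) = Mul(Rational(9, 2), Add(Rational(17, 4), Mul(8, -21))) = Mul(Rational(9, 2), Add(Rational(17, 4), -168)) = Mul(Rational(9, 2), Rational(-655, 4)) = Rational(-5895, 8)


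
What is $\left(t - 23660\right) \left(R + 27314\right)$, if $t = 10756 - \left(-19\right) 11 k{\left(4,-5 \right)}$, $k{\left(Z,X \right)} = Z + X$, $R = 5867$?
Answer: $-435102453$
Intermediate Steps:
$k{\left(Z,X \right)} = X + Z$
$t = 10547$ ($t = 10756 - \left(-19\right) 11 \left(-5 + 4\right) = 10756 - \left(-209\right) \left(-1\right) = 10756 - 209 = 10547$)
$\left(t - 23660\right) \left(R + 27314\right) = \left(10547 - 23660\right) \left(5867 + 27314\right) = \left(-13113\right) 33181 = -435102453$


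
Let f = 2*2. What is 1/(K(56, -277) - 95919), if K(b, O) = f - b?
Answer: -1/95971 ≈ -1.0420e-5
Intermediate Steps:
f = 4
K(b, O) = 4 - b
1/(K(56, -277) - 95919) = 1/((4 - 1*56) - 95919) = 1/((4 - 56) - 95919) = 1/(-52 - 95919) = 1/(-95971) = -1/95971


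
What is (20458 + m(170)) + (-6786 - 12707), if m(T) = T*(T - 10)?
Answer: 28165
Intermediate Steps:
m(T) = T*(-10 + T)
(20458 + m(170)) + (-6786 - 12707) = (20458 + 170*(-10 + 170)) + (-6786 - 12707) = (20458 + 170*160) - 19493 = (20458 + 27200) - 19493 = 47658 - 19493 = 28165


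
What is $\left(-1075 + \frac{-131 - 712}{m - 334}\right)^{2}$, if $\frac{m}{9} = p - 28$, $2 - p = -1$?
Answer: $\frac{360098406724}{312481} \approx 1.1524 \cdot 10^{6}$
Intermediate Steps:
$p = 3$ ($p = 2 - -1 = 2 + 1 = 3$)
$m = -225$ ($m = 9 \left(3 - 28\right) = 9 \left(-25\right) = -225$)
$\left(-1075 + \frac{-131 - 712}{m - 334}\right)^{2} = \left(-1075 + \frac{-131 - 712}{-225 - 334}\right)^{2} = \left(-1075 - \frac{843}{-559}\right)^{2} = \left(-1075 - - \frac{843}{559}\right)^{2} = \left(-1075 + \frac{843}{559}\right)^{2} = \left(- \frac{600082}{559}\right)^{2} = \frac{360098406724}{312481}$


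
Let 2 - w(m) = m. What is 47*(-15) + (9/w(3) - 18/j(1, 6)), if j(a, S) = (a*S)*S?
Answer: -1429/2 ≈ -714.50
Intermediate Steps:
w(m) = 2 - m
j(a, S) = a*S**2 (j(a, S) = (S*a)*S = a*S**2)
47*(-15) + (9/w(3) - 18/j(1, 6)) = 47*(-15) + (9/(2 - 1*3) - 18/(1*6**2)) = -705 + (9/(2 - 3) - 18/(1*36)) = -705 + (9/(-1) - 18/36) = -705 + (9*(-1) - 18*1/36) = -705 + (-9 - 1/2) = -705 - 19/2 = -1429/2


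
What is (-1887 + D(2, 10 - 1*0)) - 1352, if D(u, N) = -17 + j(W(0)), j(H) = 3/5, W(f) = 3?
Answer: -16277/5 ≈ -3255.4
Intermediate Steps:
j(H) = 3/5 (j(H) = 3*(1/5) = 3/5)
D(u, N) = -82/5 (D(u, N) = -17 + 3/5 = -82/5)
(-1887 + D(2, 10 - 1*0)) - 1352 = (-1887 - 82/5) - 1352 = -9517/5 - 1352 = -16277/5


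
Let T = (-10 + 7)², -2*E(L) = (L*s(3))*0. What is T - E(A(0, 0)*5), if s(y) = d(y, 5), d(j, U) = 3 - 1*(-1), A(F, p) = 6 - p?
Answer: 9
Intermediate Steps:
d(j, U) = 4 (d(j, U) = 3 + 1 = 4)
s(y) = 4
E(L) = 0 (E(L) = -L*4*0/2 = -4*L*0/2 = -½*0 = 0)
T = 9 (T = (-3)² = 9)
T - E(A(0, 0)*5) = 9 - 1*0 = 9 + 0 = 9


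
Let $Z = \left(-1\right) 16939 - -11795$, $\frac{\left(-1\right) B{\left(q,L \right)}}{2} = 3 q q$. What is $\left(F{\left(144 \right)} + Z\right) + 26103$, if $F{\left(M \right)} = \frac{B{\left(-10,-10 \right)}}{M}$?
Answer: $\frac{125729}{6} \approx 20955.0$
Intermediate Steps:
$B{\left(q,L \right)} = - 6 q^{2}$ ($B{\left(q,L \right)} = - 2 \cdot 3 q q = - 2 \cdot 3 q^{2} = - 6 q^{2}$)
$F{\left(M \right)} = - \frac{600}{M}$ ($F{\left(M \right)} = \frac{\left(-6\right) \left(-10\right)^{2}}{M} = \frac{\left(-6\right) 100}{M} = - \frac{600}{M}$)
$Z = -5144$ ($Z = -16939 + 11795 = -5144$)
$\left(F{\left(144 \right)} + Z\right) + 26103 = \left(- \frac{600}{144} - 5144\right) + 26103 = \left(\left(-600\right) \frac{1}{144} - 5144\right) + 26103 = \left(- \frac{25}{6} - 5144\right) + 26103 = - \frac{30889}{6} + 26103 = \frac{125729}{6}$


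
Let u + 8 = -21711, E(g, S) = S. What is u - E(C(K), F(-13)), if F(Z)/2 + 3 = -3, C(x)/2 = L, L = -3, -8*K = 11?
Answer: -21707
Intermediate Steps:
K = -11/8 (K = -⅛*11 = -11/8 ≈ -1.3750)
C(x) = -6 (C(x) = 2*(-3) = -6)
F(Z) = -12 (F(Z) = -6 + 2*(-3) = -6 - 6 = -12)
u = -21719 (u = -8 - 21711 = -21719)
u - E(C(K), F(-13)) = -21719 - 1*(-12) = -21719 + 12 = -21707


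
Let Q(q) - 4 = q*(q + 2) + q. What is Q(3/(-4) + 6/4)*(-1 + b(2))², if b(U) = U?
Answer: 109/16 ≈ 6.8125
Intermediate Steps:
Q(q) = 4 + q + q*(2 + q) (Q(q) = 4 + (q*(q + 2) + q) = 4 + (q*(2 + q) + q) = 4 + (q + q*(2 + q)) = 4 + q + q*(2 + q))
Q(3/(-4) + 6/4)*(-1 + b(2))² = (4 + (3/(-4) + 6/4)² + 3*(3/(-4) + 6/4))*(-1 + 2)² = (4 + (3*(-¼) + 6*(¼))² + 3*(3*(-¼) + 6*(¼)))*1² = (4 + (-¾ + 3/2)² + 3*(-¾ + 3/2))*1 = (4 + (¾)² + 3*(¾))*1 = (4 + 9/16 + 9/4)*1 = (109/16)*1 = 109/16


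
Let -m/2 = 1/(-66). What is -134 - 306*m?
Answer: -1576/11 ≈ -143.27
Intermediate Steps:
m = 1/33 (m = -2/(-66) = -2*(-1/66) = 1/33 ≈ 0.030303)
-134 - 306*m = -134 - 306*1/33 = -134 - 102/11 = -1576/11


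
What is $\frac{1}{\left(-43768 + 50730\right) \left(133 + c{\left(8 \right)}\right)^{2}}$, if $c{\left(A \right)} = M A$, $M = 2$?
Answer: $\frac{1}{154563362} \approx 6.4698 \cdot 10^{-9}$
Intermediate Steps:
$c{\left(A \right)} = 2 A$
$\frac{1}{\left(-43768 + 50730\right) \left(133 + c{\left(8 \right)}\right)^{2}} = \frac{1}{\left(-43768 + 50730\right) \left(133 + 2 \cdot 8\right)^{2}} = \frac{1}{6962 \left(133 + 16\right)^{2}} = \frac{1}{6962 \cdot 149^{2}} = \frac{1}{6962 \cdot 22201} = \frac{1}{6962} \cdot \frac{1}{22201} = \frac{1}{154563362}$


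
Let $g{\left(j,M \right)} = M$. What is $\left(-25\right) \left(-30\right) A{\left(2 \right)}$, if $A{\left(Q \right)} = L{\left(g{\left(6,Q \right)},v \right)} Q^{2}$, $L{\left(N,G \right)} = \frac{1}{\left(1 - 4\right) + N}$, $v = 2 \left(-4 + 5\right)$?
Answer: $-3000$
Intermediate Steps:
$v = 2$ ($v = 2 \cdot 1 = 2$)
$L{\left(N,G \right)} = \frac{1}{-3 + N}$
$A{\left(Q \right)} = \frac{Q^{2}}{-3 + Q}$
$\left(-25\right) \left(-30\right) A{\left(2 \right)} = \left(-25\right) \left(-30\right) \frac{2^{2}}{-3 + 2} = 750 \frac{4}{-1} = 750 \cdot 4 \left(-1\right) = 750 \left(-4\right) = -3000$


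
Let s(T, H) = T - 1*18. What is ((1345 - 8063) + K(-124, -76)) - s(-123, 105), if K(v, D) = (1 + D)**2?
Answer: -952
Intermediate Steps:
s(T, H) = -18 + T (s(T, H) = T - 18 = -18 + T)
((1345 - 8063) + K(-124, -76)) - s(-123, 105) = ((1345 - 8063) + (1 - 76)**2) - (-18 - 123) = (-6718 + (-75)**2) - 1*(-141) = (-6718 + 5625) + 141 = -1093 + 141 = -952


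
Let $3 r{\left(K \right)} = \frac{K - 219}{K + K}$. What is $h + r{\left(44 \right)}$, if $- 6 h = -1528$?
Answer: $\frac{67057}{264} \approx 254.0$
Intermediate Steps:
$r{\left(K \right)} = \frac{-219 + K}{6 K}$ ($r{\left(K \right)} = \frac{\left(K - 219\right) \frac{1}{K + K}}{3} = \frac{\left(-219 + K\right) \frac{1}{2 K}}{3} = \frac{\frac{1}{2} \frac{1}{K} \left(-219 + K\right)}{3} = \frac{-219 + K}{6 K}$)
$h = \frac{764}{3}$ ($h = \left(- \frac{1}{6}\right) \left(-1528\right) = \frac{764}{3} \approx 254.67$)
$h + r{\left(44 \right)} = \frac{764}{3} + \frac{-219 + 44}{6 \cdot 44} = \frac{764}{3} + \frac{1}{6} \cdot \frac{1}{44} \left(-175\right) = \frac{764}{3} - \frac{175}{264} = \frac{67057}{264}$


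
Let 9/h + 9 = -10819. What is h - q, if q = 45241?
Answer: -489869557/10828 ≈ -45241.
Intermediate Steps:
h = -9/10828 (h = 9/(-9 - 10819) = 9/(-10828) = 9*(-1/10828) = -9/10828 ≈ -0.00083118)
h - q = -9/10828 - 1*45241 = -9/10828 - 45241 = -489869557/10828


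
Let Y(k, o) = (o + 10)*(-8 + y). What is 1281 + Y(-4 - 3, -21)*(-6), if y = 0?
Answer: 753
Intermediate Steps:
Y(k, o) = -80 - 8*o (Y(k, o) = (o + 10)*(-8 + 0) = (10 + o)*(-8) = -80 - 8*o)
1281 + Y(-4 - 3, -21)*(-6) = 1281 + (-80 - 8*(-21))*(-6) = 1281 + (-80 + 168)*(-6) = 1281 + 88*(-6) = 1281 - 528 = 753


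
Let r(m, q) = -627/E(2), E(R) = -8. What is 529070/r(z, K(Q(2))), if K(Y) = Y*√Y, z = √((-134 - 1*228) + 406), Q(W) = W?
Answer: 4232560/627 ≈ 6750.5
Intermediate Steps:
z = 2*√11 (z = √((-134 - 228) + 406) = √(-362 + 406) = √44 = 2*√11 ≈ 6.6332)
K(Y) = Y^(3/2)
r(m, q) = 627/8 (r(m, q) = -627/(-8) = -627*(-⅛) = 627/8)
529070/r(z, K(Q(2))) = 529070/(627/8) = 529070*(8/627) = 4232560/627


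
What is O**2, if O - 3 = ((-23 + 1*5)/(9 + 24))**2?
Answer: 159201/14641 ≈ 10.874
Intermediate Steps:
O = 399/121 (O = 3 + ((-23 + 1*5)/(9 + 24))**2 = 3 + ((-23 + 5)/33)**2 = 3 + (-18*1/33)**2 = 3 + (-6/11)**2 = 3 + 36/121 = 399/121 ≈ 3.2975)
O**2 = (399/121)**2 = 159201/14641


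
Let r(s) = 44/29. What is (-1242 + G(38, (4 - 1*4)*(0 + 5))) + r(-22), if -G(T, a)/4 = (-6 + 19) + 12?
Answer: -38874/29 ≈ -1340.5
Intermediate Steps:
r(s) = 44/29 (r(s) = 44*(1/29) = 44/29)
G(T, a) = -100 (G(T, a) = -4*((-6 + 19) + 12) = -4*(13 + 12) = -4*25 = -100)
(-1242 + G(38, (4 - 1*4)*(0 + 5))) + r(-22) = (-1242 - 100) + 44/29 = -1342 + 44/29 = -38874/29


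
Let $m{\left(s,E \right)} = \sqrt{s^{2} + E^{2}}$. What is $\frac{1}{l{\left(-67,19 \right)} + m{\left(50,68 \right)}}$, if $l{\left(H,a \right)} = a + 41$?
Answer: $- \frac{15}{881} + \frac{\sqrt{1781}}{1762} \approx 0.006925$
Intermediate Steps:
$l{\left(H,a \right)} = 41 + a$
$m{\left(s,E \right)} = \sqrt{E^{2} + s^{2}}$
$\frac{1}{l{\left(-67,19 \right)} + m{\left(50,68 \right)}} = \frac{1}{\left(41 + 19\right) + \sqrt{68^{2} + 50^{2}}} = \frac{1}{60 + \sqrt{4624 + 2500}} = \frac{1}{60 + \sqrt{7124}} = \frac{1}{60 + 2 \sqrt{1781}}$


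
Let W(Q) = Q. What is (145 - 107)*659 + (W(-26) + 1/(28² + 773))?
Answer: 38949913/1557 ≈ 25016.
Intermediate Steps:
(145 - 107)*659 + (W(-26) + 1/(28² + 773)) = (145 - 107)*659 + (-26 + 1/(28² + 773)) = 38*659 + (-26 + 1/(784 + 773)) = 25042 + (-26 + 1/1557) = 25042 - 40481/1557 = 38949913/1557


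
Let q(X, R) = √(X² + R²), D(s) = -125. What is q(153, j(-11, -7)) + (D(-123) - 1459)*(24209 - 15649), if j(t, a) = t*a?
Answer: -13559040 + √29338 ≈ -1.3559e+7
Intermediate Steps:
j(t, a) = a*t
q(X, R) = √(R² + X²)
q(153, j(-11, -7)) + (D(-123) - 1459)*(24209 - 15649) = √((-7*(-11))² + 153²) + (-125 - 1459)*(24209 - 15649) = √(77² + 23409) - 1584*8560 = √(5929 + 23409) - 13559040 = √29338 - 13559040 = -13559040 + √29338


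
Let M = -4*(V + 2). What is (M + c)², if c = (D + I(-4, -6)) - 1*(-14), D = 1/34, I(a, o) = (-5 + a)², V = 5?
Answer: 5193841/1156 ≈ 4492.9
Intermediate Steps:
D = 1/34 ≈ 0.029412
M = -28 (M = -4*(5 + 2) = -4*7 = -28)
c = 3231/34 (c = (1/34 + (-5 - 4)²) - 1*(-14) = (1/34 + (-9)²) + 14 = (1/34 + 81) + 14 = 2755/34 + 14 = 3231/34 ≈ 95.029)
(M + c)² = (-28 + 3231/34)² = (2279/34)² = 5193841/1156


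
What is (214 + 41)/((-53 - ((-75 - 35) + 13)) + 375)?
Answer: 255/419 ≈ 0.60859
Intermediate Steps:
(214 + 41)/((-53 - ((-75 - 35) + 13)) + 375) = 255/((-53 - (-110 + 13)) + 375) = 255/((-53 - 1*(-97)) + 375) = 255/((-53 + 97) + 375) = 255/(44 + 375) = 255/419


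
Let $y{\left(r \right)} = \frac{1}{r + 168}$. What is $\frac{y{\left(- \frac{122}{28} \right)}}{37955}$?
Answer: $\frac{14}{86954905} \approx 1.61 \cdot 10^{-7}$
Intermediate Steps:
$y{\left(r \right)} = \frac{1}{168 + r}$
$\frac{y{\left(- \frac{122}{28} \right)}}{37955} = \frac{1}{\left(168 - \frac{122}{28}\right) 37955} = \frac{1}{168 - \frac{61}{14}} \cdot \frac{1}{37955} = \frac{1}{\frac{2291}{14}} \cdot \frac{1}{37955} = \frac{14}{2291} \cdot \frac{1}{37955} = \frac{14}{86954905}$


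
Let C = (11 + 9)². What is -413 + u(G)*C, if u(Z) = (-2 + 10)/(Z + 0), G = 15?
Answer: -599/3 ≈ -199.67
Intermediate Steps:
u(Z) = 8/Z
C = 400 (C = 20² = 400)
-413 + u(G)*C = -413 + (8/15)*400 = -413 + 640/3 = -599/3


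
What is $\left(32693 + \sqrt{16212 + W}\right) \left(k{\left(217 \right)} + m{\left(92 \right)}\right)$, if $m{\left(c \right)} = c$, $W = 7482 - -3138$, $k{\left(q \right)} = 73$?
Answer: $5394345 + 660 \sqrt{1677} \approx 5.4214 \cdot 10^{6}$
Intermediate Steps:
$W = 10620$ ($W = 7482 + 3138 = 10620$)
$\left(32693 + \sqrt{16212 + W}\right) \left(k{\left(217 \right)} + m{\left(92 \right)}\right) = \left(32693 + \sqrt{16212 + 10620}\right) \left(73 + 92\right) = \left(32693 + \sqrt{26832}\right) 165 = \left(32693 + 4 \sqrt{1677}\right) 165 = 5394345 + 660 \sqrt{1677}$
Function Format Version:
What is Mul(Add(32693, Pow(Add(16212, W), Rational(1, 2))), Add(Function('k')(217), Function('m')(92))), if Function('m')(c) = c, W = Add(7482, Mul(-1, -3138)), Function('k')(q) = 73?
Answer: Add(5394345, Mul(660, Pow(1677, Rational(1, 2)))) ≈ 5.4214e+6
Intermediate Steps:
W = 10620 (W = Add(7482, 3138) = 10620)
Mul(Add(32693, Pow(Add(16212, W), Rational(1, 2))), Add(Function('k')(217), Function('m')(92))) = Mul(Add(32693, Pow(Add(16212, 10620), Rational(1, 2))), Add(73, 92)) = Mul(Add(32693, Pow(26832, Rational(1, 2))), 165) = Mul(Add(32693, Mul(4, Pow(1677, Rational(1, 2)))), 165) = Add(5394345, Mul(660, Pow(1677, Rational(1, 2))))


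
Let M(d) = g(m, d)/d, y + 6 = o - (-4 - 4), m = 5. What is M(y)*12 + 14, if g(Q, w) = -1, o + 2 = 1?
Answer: 2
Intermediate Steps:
o = -1 (o = -2 + 1 = -1)
y = 1 (y = -6 + (-1 - (-4 - 4)) = -6 + (-1 - 1*(-8)) = -6 + (-1 + 8) = -6 + 7 = 1)
M(d) = -1/d
M(y)*12 + 14 = -1/1*12 + 14 = -1*1*12 + 14 = -1*12 + 14 = -12 + 14 = 2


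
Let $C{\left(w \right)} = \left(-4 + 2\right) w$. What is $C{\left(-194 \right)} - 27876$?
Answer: $-27488$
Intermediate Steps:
$C{\left(w \right)} = - 2 w$
$C{\left(-194 \right)} - 27876 = \left(-2\right) \left(-194\right) - 27876 = 388 - 27876 = -27488$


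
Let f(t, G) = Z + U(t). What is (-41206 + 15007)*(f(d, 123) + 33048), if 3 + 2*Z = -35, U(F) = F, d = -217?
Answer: -859641588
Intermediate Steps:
Z = -19 (Z = -3/2 + (½)*(-35) = -3/2 - 35/2 = -19)
f(t, G) = -19 + t
(-41206 + 15007)*(f(d, 123) + 33048) = (-41206 + 15007)*((-19 - 217) + 33048) = -26199*(-236 + 33048) = -26199*32812 = -859641588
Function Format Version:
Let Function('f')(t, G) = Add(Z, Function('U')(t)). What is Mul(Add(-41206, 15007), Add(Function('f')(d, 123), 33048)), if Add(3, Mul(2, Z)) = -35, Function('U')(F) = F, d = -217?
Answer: -859641588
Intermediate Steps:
Z = -19 (Z = Add(Rational(-3, 2), Mul(Rational(1, 2), -35)) = Add(Rational(-3, 2), Rational(-35, 2)) = -19)
Function('f')(t, G) = Add(-19, t)
Mul(Add(-41206, 15007), Add(Function('f')(d, 123), 33048)) = Mul(Add(-41206, 15007), Add(Add(-19, -217), 33048)) = Mul(-26199, Add(-236, 33048)) = Mul(-26199, 32812) = -859641588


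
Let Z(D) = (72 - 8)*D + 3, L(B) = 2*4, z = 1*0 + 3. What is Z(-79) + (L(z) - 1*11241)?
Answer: -16286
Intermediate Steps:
z = 3 (z = 0 + 3 = 3)
L(B) = 8
Z(D) = 3 + 64*D (Z(D) = 64*D + 3 = 3 + 64*D)
Z(-79) + (L(z) - 1*11241) = (3 + 64*(-79)) + (8 - 1*11241) = (3 - 5056) + (8 - 11241) = -5053 - 11233 = -16286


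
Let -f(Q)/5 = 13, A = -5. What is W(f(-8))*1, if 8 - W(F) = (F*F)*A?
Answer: 21133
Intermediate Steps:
f(Q) = -65 (f(Q) = -5*13 = -65)
W(F) = 8 + 5*F² (W(F) = 8 - F*F*(-5) = 8 - F²*(-5) = 8 - (-5)*F² = 8 + 5*F²)
W(f(-8))*1 = (8 + 5*(-65)²)*1 = (8 + 5*4225)*1 = (8 + 21125)*1 = 21133*1 = 21133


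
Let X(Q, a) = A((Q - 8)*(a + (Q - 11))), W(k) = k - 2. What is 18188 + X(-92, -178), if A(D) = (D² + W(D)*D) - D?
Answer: 1579153888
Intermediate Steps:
W(k) = -2 + k
A(D) = D² - D + D*(-2 + D) (A(D) = (D² + (-2 + D)*D) - D = (D² + D*(-2 + D)) - D = D² - D + D*(-2 + D))
X(Q, a) = (-8 + Q)*(-3 + 2*(-8 + Q)*(-11 + Q + a))*(-11 + Q + a) (X(Q, a) = ((Q - 8)*(a + (Q - 11)))*(-3 + 2*((Q - 8)*(a + (Q - 11)))) = ((-8 + Q)*(a + (-11 + Q)))*(-3 + 2*((-8 + Q)*(a + (-11 + Q)))) = ((-8 + Q)*(-11 + Q + a))*(-3 + 2*((-8 + Q)*(-11 + Q + a))) = ((-8 + Q)*(-11 + Q + a))*(-3 + 2*(-8 + Q)*(-11 + Q + a)) = (-8 + Q)*(-3 + 2*(-8 + Q)*(-11 + Q + a))*(-11 + Q + a))
18188 + X(-92, -178) = 18188 + (88 + (-92)² - 19*(-92) - 8*(-178) - 92*(-178))*(173 - 38*(-92) - 16*(-178) + 2*(-92)² + 2*(-92)*(-178)) = 18188 + (88 + 8464 + 1748 + 1424 + 16376)*(173 + 3496 + 2848 + 2*8464 + 32752) = 18188 + 28100*(173 + 3496 + 2848 + 16928 + 32752) = 18188 + 28100*56197 = 18188 + 1579135700 = 1579153888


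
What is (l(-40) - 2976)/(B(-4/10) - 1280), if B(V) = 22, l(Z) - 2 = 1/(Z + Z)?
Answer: 237921/100640 ≈ 2.3641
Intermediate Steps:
l(Z) = 2 + 1/(2*Z) (l(Z) = 2 + 1/(Z + Z) = 2 + 1/(2*Z))
(l(-40) - 2976)/(B(-4/10) - 1280) = ((2 + (½)/(-40)) - 2976)/(22 - 1280) = ((2 + (½)*(-1/40)) - 2976)/(-1258) = ((2 - 1/80) - 2976)*(-1/1258) = (159/80 - 2976)*(-1/1258) = -237921/80*(-1/1258) = 237921/100640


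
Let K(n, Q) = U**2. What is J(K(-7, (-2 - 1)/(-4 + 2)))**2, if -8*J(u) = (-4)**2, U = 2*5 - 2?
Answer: 4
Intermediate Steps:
U = 8 (U = 10 - 2 = 8)
K(n, Q) = 64 (K(n, Q) = 8**2 = 64)
J(u) = -2 (J(u) = -1/8*(-4)**2 = -1/8*16 = -2)
J(K(-7, (-2 - 1)/(-4 + 2)))**2 = (-2)**2 = 4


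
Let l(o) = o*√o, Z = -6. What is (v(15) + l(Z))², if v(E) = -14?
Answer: -20 + 168*I*√6 ≈ -20.0 + 411.51*I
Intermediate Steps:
l(o) = o^(3/2)
(v(15) + l(Z))² = (-14 + (-6)^(3/2))² = (-14 - 6*I*√6)²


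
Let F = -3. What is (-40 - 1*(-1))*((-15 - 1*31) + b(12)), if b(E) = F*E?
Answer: 3198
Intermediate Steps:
b(E) = -3*E
(-40 - 1*(-1))*((-15 - 1*31) + b(12)) = (-40 - 1*(-1))*((-15 - 1*31) - 3*12) = (-40 + 1)*((-15 - 31) - 36) = -39*(-46 - 36) = -39*(-82) = 3198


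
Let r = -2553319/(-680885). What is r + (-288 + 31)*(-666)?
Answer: 116544191689/680885 ≈ 1.7117e+5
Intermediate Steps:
r = 2553319/680885 (r = -2553319*(-1/680885) = 2553319/680885 ≈ 3.7500)
r + (-288 + 31)*(-666) = 2553319/680885 + (-288 + 31)*(-666) = 2553319/680885 - 257*(-666) = 2553319/680885 + 171162 = 116544191689/680885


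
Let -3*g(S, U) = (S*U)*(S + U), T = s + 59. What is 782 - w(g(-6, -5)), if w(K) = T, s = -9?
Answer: 732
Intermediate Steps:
T = 50 (T = -9 + 59 = 50)
g(S, U) = -S*U*(S + U)/3
w(K) = 50
782 - w(g(-6, -5)) = 782 - 1*50 = 782 - 50 = 732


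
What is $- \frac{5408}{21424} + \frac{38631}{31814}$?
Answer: $\frac{3151829}{3276842} \approx 0.96185$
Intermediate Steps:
$- \frac{5408}{21424} + \frac{38631}{31814} = \left(-5408\right) \frac{1}{21424} + 38631 \cdot \frac{1}{31814} = - \frac{26}{103} + \frac{38631}{31814} = \frac{3151829}{3276842}$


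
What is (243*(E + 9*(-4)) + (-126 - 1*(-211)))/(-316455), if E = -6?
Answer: 10121/316455 ≈ 0.031982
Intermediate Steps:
(243*(E + 9*(-4)) + (-126 - 1*(-211)))/(-316455) = (243*(-6 + 9*(-4)) + (-126 - 1*(-211)))/(-316455) = (243*(-6 - 36) + (-126 + 211))*(-1/316455) = (243*(-42) + 85)*(-1/316455) = (-10206 + 85)*(-1/316455) = -10121*(-1/316455) = 10121/316455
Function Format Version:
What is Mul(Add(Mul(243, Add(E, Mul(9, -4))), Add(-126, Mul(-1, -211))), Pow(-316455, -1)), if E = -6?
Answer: Rational(10121, 316455) ≈ 0.031982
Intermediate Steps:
Mul(Add(Mul(243, Add(E, Mul(9, -4))), Add(-126, Mul(-1, -211))), Pow(-316455, -1)) = Mul(Add(Mul(243, Add(-6, Mul(9, -4))), Add(-126, Mul(-1, -211))), Pow(-316455, -1)) = Mul(Add(Mul(243, Add(-6, -36)), Add(-126, 211)), Rational(-1, 316455)) = Mul(Add(Mul(243, -42), 85), Rational(-1, 316455)) = Mul(Add(-10206, 85), Rational(-1, 316455)) = Mul(-10121, Rational(-1, 316455)) = Rational(10121, 316455)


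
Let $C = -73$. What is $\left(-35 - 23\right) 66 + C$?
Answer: $-3901$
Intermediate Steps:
$\left(-35 - 23\right) 66 + C = \left(-35 - 23\right) 66 - 73 = \left(-58\right) 66 - 73 = -3828 - 73 = -3901$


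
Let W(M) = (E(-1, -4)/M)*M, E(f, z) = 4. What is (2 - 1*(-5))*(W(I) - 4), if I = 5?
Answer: 0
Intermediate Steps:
W(M) = 4 (W(M) = (4/M)*M = 4)
(2 - 1*(-5))*(W(I) - 4) = (2 - 1*(-5))*(4 - 4) = (2 + 5)*0 = 7*0 = 0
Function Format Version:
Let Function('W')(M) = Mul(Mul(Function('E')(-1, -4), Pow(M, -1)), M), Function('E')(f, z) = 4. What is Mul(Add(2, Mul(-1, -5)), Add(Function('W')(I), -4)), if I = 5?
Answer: 0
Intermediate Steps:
Function('W')(M) = 4 (Function('W')(M) = Mul(Mul(4, Pow(M, -1)), M) = 4)
Mul(Add(2, Mul(-1, -5)), Add(Function('W')(I), -4)) = Mul(Add(2, Mul(-1, -5)), Add(4, -4)) = Mul(Add(2, 5), 0) = Mul(7, 0) = 0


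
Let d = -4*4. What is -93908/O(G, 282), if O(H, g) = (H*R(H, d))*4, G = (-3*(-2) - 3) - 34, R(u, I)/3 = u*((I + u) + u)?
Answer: 23477/224874 ≈ 0.10440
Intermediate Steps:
d = -16
R(u, I) = 3*u*(I + 2*u) (R(u, I) = 3*(u*((I + u) + u)) = 3*(u*(I + 2*u)) = 3*u*(I + 2*u))
G = -31 (G = (6 - 3) - 34 = 3 - 34 = -31)
O(H, g) = 12*H²*(-16 + 2*H) (O(H, g) = (H*(3*H*(-16 + 2*H)))*4 = (3*H²*(-16 + 2*H))*4 = 12*H²*(-16 + 2*H))
-93908/O(G, 282) = -93908*1/(23064*(-8 - 31)) = -93908/(24*961*(-39)) = -93908/(-899496) = -93908*(-1/899496) = 23477/224874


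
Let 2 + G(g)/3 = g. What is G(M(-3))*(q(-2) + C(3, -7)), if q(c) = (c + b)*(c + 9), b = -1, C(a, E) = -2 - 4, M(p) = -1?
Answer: 243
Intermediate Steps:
C(a, E) = -6
q(c) = (-1 + c)*(9 + c) (q(c) = (c - 1)*(c + 9) = (-1 + c)*(9 + c))
G(g) = -6 + 3*g
G(M(-3))*(q(-2) + C(3, -7)) = (-6 + 3*(-1))*((-9 + (-2)**2 + 8*(-2)) - 6) = (-6 - 3)*((-9 + 4 - 16) - 6) = -9*(-21 - 6) = -9*(-27) = 243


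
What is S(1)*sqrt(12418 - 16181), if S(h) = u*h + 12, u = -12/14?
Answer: 78*I*sqrt(3763)/7 ≈ 683.54*I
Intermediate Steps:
u = -6/7 (u = -12*1/14 = -6/7 ≈ -0.85714)
S(h) = 12 - 6*h/7 (S(h) = -6*h/7 + 12 = 12 - 6*h/7)
S(1)*sqrt(12418 - 16181) = (12 - 6/7*1)*sqrt(12418 - 16181) = (12 - 6/7)*sqrt(-3763) = 78*(I*sqrt(3763))/7 = 78*I*sqrt(3763)/7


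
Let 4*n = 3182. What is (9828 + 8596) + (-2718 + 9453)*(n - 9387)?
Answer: -115690657/2 ≈ -5.7845e+7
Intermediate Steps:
n = 1591/2 (n = (¼)*3182 = 1591/2 ≈ 795.50)
(9828 + 8596) + (-2718 + 9453)*(n - 9387) = (9828 + 8596) + (-2718 + 9453)*(1591/2 - 9387) = 18424 + 6735*(-17183/2) = 18424 - 115727505/2 = -115690657/2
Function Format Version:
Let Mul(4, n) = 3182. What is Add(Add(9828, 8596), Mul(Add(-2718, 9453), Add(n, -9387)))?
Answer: Rational(-115690657, 2) ≈ -5.7845e+7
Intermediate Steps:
n = Rational(1591, 2) (n = Mul(Rational(1, 4), 3182) = Rational(1591, 2) ≈ 795.50)
Add(Add(9828, 8596), Mul(Add(-2718, 9453), Add(n, -9387))) = Add(Add(9828, 8596), Mul(Add(-2718, 9453), Add(Rational(1591, 2), -9387))) = Add(18424, Mul(6735, Rational(-17183, 2))) = Add(18424, Rational(-115727505, 2)) = Rational(-115690657, 2)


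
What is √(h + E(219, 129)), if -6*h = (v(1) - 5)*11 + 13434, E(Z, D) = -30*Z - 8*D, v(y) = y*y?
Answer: I*√88503/3 ≈ 99.165*I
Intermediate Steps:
v(y) = y²
h = -6695/3 (h = -((1² - 5)*11 + 13434)/6 = -((1 - 5)*11 + 13434)/6 = -(-4*11 + 13434)/6 = -(-44 + 13434)/6 = -⅙*13390 = -6695/3 ≈ -2231.7)
√(h + E(219, 129)) = √(-6695/3 + (-30*219 - 8*129)) = √(-6695/3 + (-6570 - 1032)) = √(-6695/3 - 7602) = √(-29501/3) = I*√88503/3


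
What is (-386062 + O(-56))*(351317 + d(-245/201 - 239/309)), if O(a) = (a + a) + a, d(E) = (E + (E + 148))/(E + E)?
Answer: -1399082723141415/10312 ≈ -1.3568e+11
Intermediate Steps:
d(E) = (148 + 2*E)/(2*E) (d(E) = (E + (148 + E))/((2*E)) = (148 + 2*E)*(1/(2*E)) = (148 + 2*E)/(2*E))
O(a) = 3*a (O(a) = 2*a + a = 3*a)
(-386062 + O(-56))*(351317 + d(-245/201 - 239/309)) = (-386062 + 3*(-56))*(351317 + (74 + (-245/201 - 239/309))/(-245/201 - 239/309)) = (-386062 - 168)*(351317 + (74 + (-245*1/201 - 239*1/309))/(-245*1/201 - 239*1/309)) = -386230*(351317 + (74 + (-245/201 - 239/309))/(-245/201 - 239/309)) = -386230*(351317 + (74 - 41248/20703)/(-41248/20703)) = -386230*(351317 - 20703/41248*1490774/20703) = -386230*(351317 - 745387/20624) = -386230*7244816421/20624 = -1399082723141415/10312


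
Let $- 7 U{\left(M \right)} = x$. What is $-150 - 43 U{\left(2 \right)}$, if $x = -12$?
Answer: $- \frac{1566}{7} \approx -223.71$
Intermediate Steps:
$U{\left(M \right)} = \frac{12}{7}$ ($U{\left(M \right)} = \left(- \frac{1}{7}\right) \left(-12\right) = \frac{12}{7}$)
$-150 - 43 U{\left(2 \right)} = -150 - \frac{516}{7} = - \frac{1566}{7}$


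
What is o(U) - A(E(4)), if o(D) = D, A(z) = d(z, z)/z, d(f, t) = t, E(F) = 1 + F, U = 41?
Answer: 40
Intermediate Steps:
A(z) = 1 (A(z) = z/z = 1)
o(U) - A(E(4)) = 41 - 1*1 = 41 - 1 = 40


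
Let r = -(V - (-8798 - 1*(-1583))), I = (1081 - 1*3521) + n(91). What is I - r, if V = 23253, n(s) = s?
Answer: 28119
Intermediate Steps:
I = -2349 (I = (1081 - 1*3521) + 91 = (1081 - 3521) + 91 = -2440 + 91 = -2349)
r = -30468 (r = -(23253 - (-8798 - 1*(-1583))) = -(23253 - (-8798 + 1583)) = -(23253 - 1*(-7215)) = -(23253 + 7215) = -1*30468 = -30468)
I - r = -2349 - 1*(-30468) = -2349 + 30468 = 28119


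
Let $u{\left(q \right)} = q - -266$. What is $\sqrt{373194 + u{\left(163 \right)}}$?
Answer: $\sqrt{373623} \approx 611.25$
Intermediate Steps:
$u{\left(q \right)} = 266 + q$ ($u{\left(q \right)} = q + 266 = 266 + q$)
$\sqrt{373194 + u{\left(163 \right)}} = \sqrt{373194 + \left(266 + 163\right)} = \sqrt{373194 + 429} = \sqrt{373623}$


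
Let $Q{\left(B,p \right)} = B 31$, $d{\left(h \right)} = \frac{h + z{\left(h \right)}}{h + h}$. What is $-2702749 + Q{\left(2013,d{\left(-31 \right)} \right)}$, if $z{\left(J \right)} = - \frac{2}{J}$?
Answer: $-2640346$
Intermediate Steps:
$d{\left(h \right)} = \frac{h - \frac{2}{h}}{2 h}$ ($d{\left(h \right)} = \frac{h - \frac{2}{h}}{h + h} = \frac{h - \frac{2}{h}}{2 h}$)
$Q{\left(B,p \right)} = 31 B$
$-2702749 + Q{\left(2013,d{\left(-31 \right)} \right)} = -2702749 + 31 \cdot 2013 = -2702749 + 62403 = -2640346$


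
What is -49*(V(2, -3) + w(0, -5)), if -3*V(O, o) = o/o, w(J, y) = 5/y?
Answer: 196/3 ≈ 65.333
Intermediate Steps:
V(O, o) = -⅓ (V(O, o) = -o/(3*o) = -⅓*1 = -⅓)
-49*(V(2, -3) + w(0, -5)) = -49*(-⅓ + 5/(-5)) = -49*(-⅓ + 5*(-⅕)) = -49*(-⅓ - 1) = -49*(-4/3) = 196/3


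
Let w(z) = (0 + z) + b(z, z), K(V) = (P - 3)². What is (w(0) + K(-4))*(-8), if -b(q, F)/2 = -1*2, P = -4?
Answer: -424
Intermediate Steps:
b(q, F) = 4 (b(q, F) = -(-2)*2 = -2*(-2) = 4)
K(V) = 49 (K(V) = (-4 - 3)² = (-7)² = 49)
w(z) = 4 + z (w(z) = (0 + z) + 4 = z + 4 = 4 + z)
(w(0) + K(-4))*(-8) = ((4 + 0) + 49)*(-8) = (4 + 49)*(-8) = 53*(-8) = -424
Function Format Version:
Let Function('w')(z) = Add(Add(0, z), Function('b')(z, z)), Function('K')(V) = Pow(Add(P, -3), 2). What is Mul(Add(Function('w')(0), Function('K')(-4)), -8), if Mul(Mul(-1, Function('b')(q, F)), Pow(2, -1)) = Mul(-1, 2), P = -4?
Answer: -424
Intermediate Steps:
Function('b')(q, F) = 4 (Function('b')(q, F) = Mul(-2, Mul(-1, 2)) = Mul(-2, -2) = 4)
Function('K')(V) = 49 (Function('K')(V) = Pow(Add(-4, -3), 2) = Pow(-7, 2) = 49)
Function('w')(z) = Add(4, z) (Function('w')(z) = Add(Add(0, z), 4) = Add(z, 4) = Add(4, z))
Mul(Add(Function('w')(0), Function('K')(-4)), -8) = Mul(Add(Add(4, 0), 49), -8) = Mul(Add(4, 49), -8) = Mul(53, -8) = -424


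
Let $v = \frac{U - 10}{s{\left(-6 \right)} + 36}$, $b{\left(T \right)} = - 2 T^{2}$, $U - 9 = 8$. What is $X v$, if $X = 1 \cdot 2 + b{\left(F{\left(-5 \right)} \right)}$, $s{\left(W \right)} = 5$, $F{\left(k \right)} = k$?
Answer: $- \frac{336}{41} \approx -8.1951$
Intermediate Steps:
$U = 17$ ($U = 9 + 8 = 17$)
$v = \frac{7}{41}$ ($v = \frac{17 - 10}{5 + 36} = \frac{7}{41} \approx 0.17073$)
$X = -48$ ($X = 1 \cdot 2 - 2 \left(-5\right)^{2} = 2 - 50 = -48$)
$X v = \left(-48\right) \frac{7}{41} = - \frac{336}{41}$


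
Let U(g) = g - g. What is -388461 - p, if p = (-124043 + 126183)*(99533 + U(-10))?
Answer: -213389081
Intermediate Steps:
U(g) = 0
p = 213000620 (p = (-124043 + 126183)*(99533 + 0) = 2140*99533 = 213000620)
-388461 - p = -388461 - 1*213000620 = -388461 - 213000620 = -213389081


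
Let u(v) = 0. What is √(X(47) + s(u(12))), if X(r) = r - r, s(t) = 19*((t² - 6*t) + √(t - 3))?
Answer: 3^(¼)*√19*√I ≈ 4.0564 + 4.0564*I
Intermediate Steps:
s(t) = -114*t + 19*t² + 19*√(-3 + t) (s(t) = 19*((t² - 6*t) + √(-3 + t)) = 19*(t² + √(-3 + t) - 6*t) = -114*t + 19*t² + 19*√(-3 + t))
X(r) = 0
√(X(47) + s(u(12))) = √(0 + (-114*0 + 19*0² + 19*√(-3 + 0))) = √(0 + (0 + 19*0 + 19*√(-3))) = √(0 + (0 + 0 + 19*(I*√3))) = √(0 + (0 + 0 + 19*I*√3)) = √(0 + 19*I*√3) = √(19*I*√3) = 3^(¼)*√19*√I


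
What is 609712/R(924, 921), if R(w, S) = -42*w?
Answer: -76214/4851 ≈ -15.711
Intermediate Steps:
609712/R(924, 921) = 609712/((-42*924)) = 609712/(-38808) = 609712*(-1/38808) = -76214/4851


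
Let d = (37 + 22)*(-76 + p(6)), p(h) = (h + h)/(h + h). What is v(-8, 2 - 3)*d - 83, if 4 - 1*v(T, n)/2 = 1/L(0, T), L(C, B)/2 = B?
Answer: -288289/8 ≈ -36036.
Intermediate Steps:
L(C, B) = 2*B
v(T, n) = 8 - 1/T (v(T, n) = 8 - 2*1/(2*T) = 8 - 1/T)
p(h) = 1 (p(h) = (2*h)/((2*h)) = (2*h)*(1/(2*h)) = 1)
d = -4425 (d = (37 + 22)*(-76 + 1) = 59*(-75) = -4425)
v(-8, 2 - 3)*d - 83 = (8 - 1/(-8))*(-4425) - 83 = (8 - 1*(-1/8))*(-4425) - 83 = (8 + 1/8)*(-4425) - 83 = (65/8)*(-4425) - 83 = -287625/8 - 83 = -288289/8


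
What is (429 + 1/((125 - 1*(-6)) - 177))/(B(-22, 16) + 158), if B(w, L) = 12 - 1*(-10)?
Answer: 19733/8280 ≈ 2.3832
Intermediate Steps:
B(w, L) = 22 (B(w, L) = 12 + 10 = 22)
(429 + 1/((125 - 1*(-6)) - 177))/(B(-22, 16) + 158) = (429 + 1/((125 - 1*(-6)) - 177))/(22 + 158) = (429 + 1/((125 + 6) - 177))/180 = (429 + 1/(131 - 177))*(1/180) = (429 + 1/(-46))*(1/180) = (429 - 1/46)*(1/180) = (19733/46)*(1/180) = 19733/8280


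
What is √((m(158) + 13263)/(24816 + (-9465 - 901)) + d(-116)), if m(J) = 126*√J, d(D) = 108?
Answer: √(3147726 + 252*√158)/170 ≈ 10.442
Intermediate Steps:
√((m(158) + 13263)/(24816 + (-9465 - 901)) + d(-116)) = √((126*√158 + 13263)/(24816 + (-9465 - 901)) + 108) = √((13263 + 126*√158)/(24816 - 10366) + 108) = √((13263 + 126*√158)/14450 + 108) = √((13263 + 126*√158)*(1/14450) + 108) = √((13263/14450 + 63*√158/7225) + 108) = √(1573863/14450 + 63*√158/7225)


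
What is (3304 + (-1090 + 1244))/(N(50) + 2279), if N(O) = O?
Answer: 3458/2329 ≈ 1.4848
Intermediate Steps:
(3304 + (-1090 + 1244))/(N(50) + 2279) = (3304 + (-1090 + 1244))/(50 + 2279) = (3304 + 154)/2329 = 3458*(1/2329) = 3458/2329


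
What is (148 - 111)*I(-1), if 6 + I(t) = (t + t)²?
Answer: -74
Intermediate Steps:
I(t) = -6 + 4*t² (I(t) = -6 + (t + t)² = -6 + (2*t)² = -6 + 4*t²)
(148 - 111)*I(-1) = (148 - 111)*(-6 + 4*(-1)²) = 37*(-6 + 4*1) = 37*(-6 + 4) = 37*(-2) = -74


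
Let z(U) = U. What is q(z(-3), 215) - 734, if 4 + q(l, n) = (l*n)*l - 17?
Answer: 1180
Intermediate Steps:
q(l, n) = -21 + n*l**2 (q(l, n) = -4 + ((l*n)*l - 17) = -4 + (n*l**2 - 17) = -4 + (-17 + n*l**2) = -21 + n*l**2)
q(z(-3), 215) - 734 = (-21 + 215*(-3)**2) - 734 = (-21 + 215*9) - 734 = (-21 + 1935) - 734 = 1914 - 734 = 1180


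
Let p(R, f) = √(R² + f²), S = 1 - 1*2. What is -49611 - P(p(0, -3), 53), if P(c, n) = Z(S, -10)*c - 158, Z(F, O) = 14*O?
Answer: -49033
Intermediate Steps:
S = -1 (S = 1 - 2 = -1)
P(c, n) = -158 - 140*c (P(c, n) = (14*(-10))*c - 158 = -140*c - 158 = -158 - 140*c)
-49611 - P(p(0, -3), 53) = -49611 - (-158 - 140*√(0² + (-3)²)) = -49611 - (-158 - 140*√(0 + 9)) = -49611 - (-158 - 140*√9) = -49611 - (-158 - 140*3) = -49611 - (-158 - 420) = -49611 - 1*(-578) = -49611 + 578 = -49033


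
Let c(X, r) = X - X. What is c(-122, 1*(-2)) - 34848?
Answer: -34848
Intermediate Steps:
c(X, r) = 0
c(-122, 1*(-2)) - 34848 = 0 - 34848 = -34848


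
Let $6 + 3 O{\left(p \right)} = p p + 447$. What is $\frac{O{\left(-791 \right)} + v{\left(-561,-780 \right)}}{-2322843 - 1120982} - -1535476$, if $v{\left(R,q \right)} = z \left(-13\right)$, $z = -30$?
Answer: $\frac{15863731279808}{10331475} \approx 1.5355 \cdot 10^{6}$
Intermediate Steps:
$v{\left(R,q \right)} = 390$ ($v{\left(R,q \right)} = \left(-30\right) \left(-13\right) = 390$)
$O{\left(p \right)} = 147 + \frac{p^{2}}{3}$ ($O{\left(p \right)} = -2 + \frac{p p + 447}{3} = -2 + \frac{p^{2} + 447}{3} = -2 + \frac{447 + p^{2}}{3} = -2 + \left(149 + \frac{p^{2}}{3}\right) = 147 + \frac{p^{2}}{3}$)
$\frac{O{\left(-791 \right)} + v{\left(-561,-780 \right)}}{-2322843 - 1120982} - -1535476 = \frac{\left(147 + \frac{\left(-791\right)^{2}}{3}\right) + 390}{-2322843 - 1120982} - -1535476 = \frac{\left(147 + \frac{1}{3} \cdot 625681\right) + 390}{-3443825} + 1535476 = \left(\left(147 + \frac{625681}{3}\right) + 390\right) \left(- \frac{1}{3443825}\right) + 1535476 = \left(\frac{626122}{3} + 390\right) \left(- \frac{1}{3443825}\right) + 1535476 = \frac{627292}{3} \left(- \frac{1}{3443825}\right) + 1535476 = - \frac{627292}{10331475} + 1535476 = \frac{15863731279808}{10331475}$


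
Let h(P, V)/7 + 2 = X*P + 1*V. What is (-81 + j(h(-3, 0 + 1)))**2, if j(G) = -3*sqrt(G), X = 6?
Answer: 5364 + 486*I*sqrt(133) ≈ 5364.0 + 5604.8*I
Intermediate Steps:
h(P, V) = -14 + 7*V + 42*P (h(P, V) = -14 + 7*(6*P + 1*V) = -14 + 7*(6*P + V) = -14 + 7*(V + 6*P) = -14 + (7*V + 42*P) = -14 + 7*V + 42*P)
(-81 + j(h(-3, 0 + 1)))**2 = (-81 - 3*sqrt(-14 + 7*(0 + 1) + 42*(-3)))**2 = (-81 - 3*sqrt(-14 + 7*1 - 126))**2 = (-81 - 3*sqrt(-14 + 7 - 126))**2 = (-81 - 3*I*sqrt(133))**2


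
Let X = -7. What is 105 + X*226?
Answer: -1477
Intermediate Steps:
105 + X*226 = 105 - 7*226 = 105 - 1582 = -1477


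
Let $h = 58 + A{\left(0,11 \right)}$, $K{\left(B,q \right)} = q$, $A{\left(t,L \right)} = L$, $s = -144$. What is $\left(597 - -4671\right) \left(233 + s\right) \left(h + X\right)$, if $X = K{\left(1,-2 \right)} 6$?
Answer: $26724564$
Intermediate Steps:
$X = -12$ ($X = \left(-2\right) 6 = -12$)
$h = 69$ ($h = 58 + 11 = 69$)
$\left(597 - -4671\right) \left(233 + s\right) \left(h + X\right) = \left(597 - -4671\right) \left(233 - 144\right) \left(69 - 12\right) = \left(597 + 4671\right) 89 \cdot 57 = 5268 \cdot 5073 = 26724564$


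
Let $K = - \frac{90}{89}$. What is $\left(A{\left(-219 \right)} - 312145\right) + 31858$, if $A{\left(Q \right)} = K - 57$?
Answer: $- \frac{24950706}{89} \approx -2.8035 \cdot 10^{5}$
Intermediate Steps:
$K = - \frac{90}{89}$ ($K = \left(-90\right) \frac{1}{89} = - \frac{90}{89} \approx -1.0112$)
$A{\left(Q \right)} = - \frac{5163}{89}$ ($A{\left(Q \right)} = - \frac{90}{89} - 57 = - \frac{5163}{89}$)
$\left(A{\left(-219 \right)} - 312145\right) + 31858 = \left(- \frac{5163}{89} - 312145\right) + 31858 = - \frac{27786068}{89} + 31858 = - \frac{24950706}{89}$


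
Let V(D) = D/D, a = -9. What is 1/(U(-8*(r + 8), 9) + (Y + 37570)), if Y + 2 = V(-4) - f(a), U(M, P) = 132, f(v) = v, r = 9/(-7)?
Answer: 1/37710 ≈ 2.6518e-5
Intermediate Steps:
r = -9/7 (r = 9*(-⅐) = -9/7 ≈ -1.2857)
V(D) = 1
Y = 8 (Y = -2 + (1 - 1*(-9)) = -2 + (1 + 9) = -2 + 10 = 8)
1/(U(-8*(r + 8), 9) + (Y + 37570)) = 1/(132 + (8 + 37570)) = 1/(132 + 37578) = 1/37710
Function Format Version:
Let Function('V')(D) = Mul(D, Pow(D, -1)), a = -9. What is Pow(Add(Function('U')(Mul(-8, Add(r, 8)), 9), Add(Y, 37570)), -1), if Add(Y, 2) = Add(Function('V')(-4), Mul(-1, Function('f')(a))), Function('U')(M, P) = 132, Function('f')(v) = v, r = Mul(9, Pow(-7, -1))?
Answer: Rational(1, 37710) ≈ 2.6518e-5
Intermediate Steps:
r = Rational(-9, 7) (r = Mul(9, Rational(-1, 7)) = Rational(-9, 7) ≈ -1.2857)
Function('V')(D) = 1
Y = 8 (Y = Add(-2, Add(1, Mul(-1, -9))) = Add(-2, Add(1, 9)) = Add(-2, 10) = 8)
Pow(Add(Function('U')(Mul(-8, Add(r, 8)), 9), Add(Y, 37570)), -1) = Pow(Add(132, Add(8, 37570)), -1) = Pow(Add(132, 37578), -1) = Pow(37710, -1) = Rational(1, 37710)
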